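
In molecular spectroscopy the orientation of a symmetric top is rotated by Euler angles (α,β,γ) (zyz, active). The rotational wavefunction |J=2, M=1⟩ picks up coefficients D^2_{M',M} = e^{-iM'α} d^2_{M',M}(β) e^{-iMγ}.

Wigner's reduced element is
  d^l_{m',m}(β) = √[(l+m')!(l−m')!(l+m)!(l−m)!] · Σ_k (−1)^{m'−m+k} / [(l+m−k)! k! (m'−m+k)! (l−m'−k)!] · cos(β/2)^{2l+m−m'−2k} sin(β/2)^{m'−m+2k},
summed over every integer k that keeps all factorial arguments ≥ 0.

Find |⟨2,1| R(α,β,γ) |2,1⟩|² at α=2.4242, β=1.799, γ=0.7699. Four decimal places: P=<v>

P=0.3158

First d^2_{1,1}(β=1.799), then the phase factors e^{-i(1)α} and e^{-i(1)γ}:
With c≡cos(β/2)=0.622002 and s≡sin(β/2)=0.783016, N=[6·1·6·1]^{1/2}=6.000000
Admissible k: 0..1 (factorial args all ≥0)
  k=0: (−1)^0·6.0000/(6)·0.6220^4·0.7830^0 = +0.149681
  k=1: (−1)^1·6.0000/(2)·0.6220^2·0.7830^2 = -0.711616
d^2_{1,1}(1.799) = +0.149681 -0.711616 = -0.561935
|D^2_{1,1}|² = |d^2_{1,1}(β)|² = (-0.561935)² = 0.315771 (the z-rotation phases have unit modulus)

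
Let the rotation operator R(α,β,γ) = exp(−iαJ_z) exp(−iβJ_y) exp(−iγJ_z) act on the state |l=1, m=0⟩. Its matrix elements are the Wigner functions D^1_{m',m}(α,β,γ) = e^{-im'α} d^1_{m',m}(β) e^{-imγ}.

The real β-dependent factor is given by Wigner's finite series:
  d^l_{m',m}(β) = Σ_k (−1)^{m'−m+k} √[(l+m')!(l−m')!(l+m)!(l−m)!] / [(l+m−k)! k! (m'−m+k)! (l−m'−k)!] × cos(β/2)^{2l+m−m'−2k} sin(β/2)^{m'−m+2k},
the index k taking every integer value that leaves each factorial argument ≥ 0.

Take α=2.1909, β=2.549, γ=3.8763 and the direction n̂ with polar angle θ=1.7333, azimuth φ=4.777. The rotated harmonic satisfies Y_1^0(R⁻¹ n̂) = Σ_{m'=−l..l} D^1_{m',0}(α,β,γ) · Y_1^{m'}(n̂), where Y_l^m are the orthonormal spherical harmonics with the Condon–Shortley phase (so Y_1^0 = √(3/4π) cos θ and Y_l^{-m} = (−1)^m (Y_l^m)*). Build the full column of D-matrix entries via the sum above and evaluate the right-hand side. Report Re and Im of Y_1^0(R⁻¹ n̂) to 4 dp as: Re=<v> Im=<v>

Re=-0.1632 Im=0.0000

Need the full column D^1_{m',0} for m'=−1..1 at α=2.1909, β=2.549, γ=3.8763.
cos(β/2)=0.291980, sin(β/2)=0.956424
d^1_{-1,0}: single k=1 term ⇒ +0.394929;  D = -0.229501+0.321400i
d^1_{0,0}: k∈[0..1] ⇒ +0.085252 -0.914748 = -0.829495;  D = -0.829495+0.000000i
d^1_{1,0}: single k=0 term ⇒ -0.394929;  D = +0.229501+0.321400i
Y_1^{m'}(θ=1.7333,φ=4.777) and Σ D·Y over m':
  (-0.2295+0.3214i)·(+0.0220+0.3402i)  (-0.8295+0.0000i)·(-0.0791+0.0000i)  (+0.2295+0.3214i)·(-0.0220+0.3402i)
Y_1^0(R⁻¹ n̂) = -0.163233+0.000000i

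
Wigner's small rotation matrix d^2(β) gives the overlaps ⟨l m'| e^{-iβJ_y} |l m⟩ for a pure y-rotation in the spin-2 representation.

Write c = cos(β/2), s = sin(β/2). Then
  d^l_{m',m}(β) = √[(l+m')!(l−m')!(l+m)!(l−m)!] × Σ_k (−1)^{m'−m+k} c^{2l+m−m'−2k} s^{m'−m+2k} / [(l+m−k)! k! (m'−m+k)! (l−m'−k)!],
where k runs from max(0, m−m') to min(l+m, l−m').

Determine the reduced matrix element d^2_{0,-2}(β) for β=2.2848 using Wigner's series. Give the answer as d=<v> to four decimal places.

d=0.3498

d^2_{0,-2}(β=2.2848) via Wigner's sum:
With c≡cos(β/2)=0.415413 and s≡sin(β/2)=0.909633, N=[2·2·1·24]^{1/2}=9.797959
The bounds max(0,m−m')=0 and min(l+m,l−m')=0 give 1 term
  k=0: (−1)^2·9.7980/(4)·0.4154^2·0.9096^2 = +0.349758
d^2_{0,-2}(2.2848) = +0.349758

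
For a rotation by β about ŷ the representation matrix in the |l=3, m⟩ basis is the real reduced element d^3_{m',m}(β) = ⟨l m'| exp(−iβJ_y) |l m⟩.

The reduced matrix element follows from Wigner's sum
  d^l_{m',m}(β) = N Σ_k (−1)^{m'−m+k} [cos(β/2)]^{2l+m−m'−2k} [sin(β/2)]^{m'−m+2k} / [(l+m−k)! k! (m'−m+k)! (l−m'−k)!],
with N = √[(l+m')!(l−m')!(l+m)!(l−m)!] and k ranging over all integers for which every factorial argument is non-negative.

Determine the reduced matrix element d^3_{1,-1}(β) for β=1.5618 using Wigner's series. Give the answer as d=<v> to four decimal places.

d=-0.1126

d^3_{1,-1}(β=1.5618) via Wigner's sum:
With c≡cos(β/2)=0.710280 and s≡sin(β/2)=0.703919, N=[24·2·2·24]^{1/2}=48.000000
The bounds max(0,m−m')=0 and min(l+m,l−m')=2 give 3 terms
  k=0: (−1)^2·48.0000/(8)·0.7103^4·0.7039^2 = +0.756686
  k=1: (−1)^3·48.0000/(6)·0.7103^2·0.7039^4 = -0.990924
  k=2: (−1)^4·48.0000/(48)·0.7103^0·0.7039^6 = +0.121657
d^3_{1,-1}(1.5618) = +0.756686 -0.990924 +0.121657 = -0.112581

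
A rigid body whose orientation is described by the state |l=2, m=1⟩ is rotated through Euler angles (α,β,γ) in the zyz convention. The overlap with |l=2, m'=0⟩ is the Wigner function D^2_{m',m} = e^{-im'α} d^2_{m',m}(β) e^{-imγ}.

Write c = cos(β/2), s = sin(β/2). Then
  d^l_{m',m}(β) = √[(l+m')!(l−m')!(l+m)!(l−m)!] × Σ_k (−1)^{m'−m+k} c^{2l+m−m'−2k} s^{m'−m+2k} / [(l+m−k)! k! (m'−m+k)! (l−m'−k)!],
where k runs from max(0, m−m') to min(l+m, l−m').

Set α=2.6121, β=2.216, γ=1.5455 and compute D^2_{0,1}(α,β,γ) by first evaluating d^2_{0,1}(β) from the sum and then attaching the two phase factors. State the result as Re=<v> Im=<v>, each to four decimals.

Split into d^2_{0,1}(β=2.216) × two z-phases.
With c≡cos(β/2)=0.446452 and s≡sin(β/2)=0.894808, N=[2·2·6·1]^{1/2}=4.898979
k: max(0,(1)−(0))=1 … min(2+(1),2−(0))=2
  k=1: (−1)^0·4.8990/(2)·0.4465^3·0.8948^1 = +0.195043
  k=2: (−1)^1·4.8990/(2)·0.4465^1·0.8948^3 = -0.783501
d^2_{0,1}(2.216) = +0.195043 -0.783501 = -0.588458
D = (+1.000000+0.000000i)·(-0.588458)·(+0.025294-0.999680i) = -0.014884+0.588270i

Re=-0.0149 Im=0.5883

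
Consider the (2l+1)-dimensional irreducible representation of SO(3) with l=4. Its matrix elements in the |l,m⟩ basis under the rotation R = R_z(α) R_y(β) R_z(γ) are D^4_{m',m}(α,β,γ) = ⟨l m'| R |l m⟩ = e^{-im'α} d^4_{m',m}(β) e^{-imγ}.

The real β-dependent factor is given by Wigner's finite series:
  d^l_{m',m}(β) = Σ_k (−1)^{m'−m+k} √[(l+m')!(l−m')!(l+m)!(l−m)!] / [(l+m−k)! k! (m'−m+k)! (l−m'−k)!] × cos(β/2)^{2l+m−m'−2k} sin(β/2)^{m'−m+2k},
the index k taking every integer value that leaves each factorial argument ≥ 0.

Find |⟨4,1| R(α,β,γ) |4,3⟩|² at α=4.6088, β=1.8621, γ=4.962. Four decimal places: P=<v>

First d^4_{1,3}(β=1.8621), then the phase factors e^{-i(1)α} and e^{-i(3)γ}:
c=cos(1.8621/2)=0.596992, s=sin(1.8621/2)=0.802247; N=√[120·6·5040·1]=1904.940944
The bounds max(0,m−m')=2 and min(l+m,l−m')=3 give 2 terms
  k=2: (−1)^0·1904.9409/(240)·0.5970^6·0.8022^2 = +0.231258
  k=3: (−1)^1·1904.9409/(144)·0.5970^4·0.8022^4 = -0.696027
d^4_{1,3}(1.8621) = +0.231258 -0.696027 = -0.464768
|D^4_{1,3}|² = |d^4_{1,3}(β)|² = (-0.464768)² = 0.216009 (the z-rotation phases have unit modulus)

P=0.2160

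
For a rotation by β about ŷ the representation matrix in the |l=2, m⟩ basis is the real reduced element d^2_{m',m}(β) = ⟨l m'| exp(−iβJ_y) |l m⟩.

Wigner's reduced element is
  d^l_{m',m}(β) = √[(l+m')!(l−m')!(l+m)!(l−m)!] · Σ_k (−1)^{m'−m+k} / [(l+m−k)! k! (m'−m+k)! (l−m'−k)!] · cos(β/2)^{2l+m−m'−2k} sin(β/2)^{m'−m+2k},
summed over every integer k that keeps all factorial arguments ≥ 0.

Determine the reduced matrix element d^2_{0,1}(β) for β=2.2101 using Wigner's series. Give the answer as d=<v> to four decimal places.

d=-0.5864

d^2_{0,1}(β=2.2101) via Wigner's sum:
c=cos(2.2101/2)=0.449090, s=sin(2.2101/2)=0.893487; N=√[2·2·6·1]=4.898979
The bounds max(0,m−m')=1 and min(l+m,l−m')=2 give 2 terms
  k=1: (−1)^0·4.8990/(2)·0.4491^3·0.8935^1 = +0.198227
  k=2: (−1)^1·4.8990/(2)·0.4491^1·0.8935^3 = -0.784645
d^2_{0,1}(2.2101) = +0.198227 -0.784645 = -0.586417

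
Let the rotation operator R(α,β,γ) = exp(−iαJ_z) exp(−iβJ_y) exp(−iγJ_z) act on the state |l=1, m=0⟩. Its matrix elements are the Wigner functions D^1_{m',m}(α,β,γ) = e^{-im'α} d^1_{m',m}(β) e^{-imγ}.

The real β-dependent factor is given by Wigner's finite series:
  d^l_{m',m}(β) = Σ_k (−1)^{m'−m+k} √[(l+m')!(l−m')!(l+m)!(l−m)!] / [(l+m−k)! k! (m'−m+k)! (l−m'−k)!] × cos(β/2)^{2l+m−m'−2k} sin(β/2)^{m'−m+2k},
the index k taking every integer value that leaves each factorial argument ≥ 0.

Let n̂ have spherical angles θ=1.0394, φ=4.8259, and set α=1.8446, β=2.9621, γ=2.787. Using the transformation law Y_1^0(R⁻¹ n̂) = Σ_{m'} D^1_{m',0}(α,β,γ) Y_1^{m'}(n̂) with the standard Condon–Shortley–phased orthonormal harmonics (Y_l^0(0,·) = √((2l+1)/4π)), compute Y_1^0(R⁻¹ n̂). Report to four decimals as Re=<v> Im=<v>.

Need the full column D^1_{m',0} for m'=−1..1 at α=1.8446, β=2.9621, γ=2.787.
cos(β/2)=0.089626, sin(β/2)=0.995976
d^1_{-1,0}: single k=1 term ⇒ +0.126240;  D = -0.034135+0.121538i
d^1_{0,0}: k∈[0..1] ⇒ +0.008033 -0.991967 = -0.983934;  D = -0.983934+0.000000i
d^1_{1,0}: single k=0 term ⇒ -0.126240;  D = +0.034135+0.121538i
Y_1^{m'}(θ=1.0394,φ=4.8259) and Σ D·Y over m':
  (-0.0341+0.1215i)·(+0.0337+0.2959i)  (-0.9839+0.0000i)·(+0.2476+0.0000i)  (+0.0341+0.1215i)·(-0.0337+0.2959i)
Y_1^0(R⁻¹ n̂) = -0.317853+0.000000i

Re=-0.3179 Im=0.0000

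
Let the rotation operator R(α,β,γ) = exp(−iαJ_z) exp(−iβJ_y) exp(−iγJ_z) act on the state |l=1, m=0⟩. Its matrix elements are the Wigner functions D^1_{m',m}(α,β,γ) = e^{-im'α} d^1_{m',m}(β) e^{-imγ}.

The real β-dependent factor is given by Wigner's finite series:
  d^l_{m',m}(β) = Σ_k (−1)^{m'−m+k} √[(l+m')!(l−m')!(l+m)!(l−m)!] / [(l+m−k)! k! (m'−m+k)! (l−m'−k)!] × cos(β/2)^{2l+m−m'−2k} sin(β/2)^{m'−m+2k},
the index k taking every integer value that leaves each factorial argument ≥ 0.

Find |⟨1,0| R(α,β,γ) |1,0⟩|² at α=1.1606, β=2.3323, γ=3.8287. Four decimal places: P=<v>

P=0.4761

Split into d^1_{0,0}(β=2.3323) × two z-phases.
Half-angle: c=0.393694, s=0.919242. N=√(1·1·1·1)=1.000000
The bounds max(0,m−m')=0 and min(l+m,l−m')=1 give 2 terms
  k=0: (−1)^0·1.0000/(1)·0.3937^2·0.9192^0 = +0.154995
  k=1: (−1)^1·1.0000/(1)·0.3937^0·0.9192^2 = -0.845005
d^1_{0,0}(2.3323) = +0.154995 -0.845005 = -0.690011
|D^1_{0,0}|² = |d^1_{0,0}(β)|² = (-0.690011)² = 0.476115 (the z-rotation phases have unit modulus)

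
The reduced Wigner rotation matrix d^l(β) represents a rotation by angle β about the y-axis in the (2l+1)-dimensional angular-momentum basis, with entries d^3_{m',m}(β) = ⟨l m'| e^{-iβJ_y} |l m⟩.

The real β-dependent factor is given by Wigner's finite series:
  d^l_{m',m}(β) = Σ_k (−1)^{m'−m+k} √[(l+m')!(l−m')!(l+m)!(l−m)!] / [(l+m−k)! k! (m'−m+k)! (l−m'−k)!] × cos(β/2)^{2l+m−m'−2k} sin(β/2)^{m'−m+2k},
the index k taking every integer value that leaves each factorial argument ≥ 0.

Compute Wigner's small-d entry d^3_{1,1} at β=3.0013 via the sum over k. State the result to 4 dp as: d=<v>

d=0.0290

d^3_{1,1}(β=3.0013) via Wigner's sum:
With c≡cos(β/2)=0.070089 and s≡sin(β/2)=0.997541, N=[24·2·24·2]^{1/2}=48.000000
k: max(0,(1)−(1))=0 … min(3+(1),3−(1))=2
  k=0: (−1)^0·48.0000/(48)·0.0701^6·0.9975^0 = +0.000000
  k=1: (−1)^1·48.0000/(6)·0.0701^4·0.9975^2 = -0.000192
  k=2: (−1)^2·48.0000/(8)·0.0701^2·0.9975^4 = +0.029186
d^3_{1,1}(3.0013) = +0.000000 -0.000192 +0.029186 = +0.028994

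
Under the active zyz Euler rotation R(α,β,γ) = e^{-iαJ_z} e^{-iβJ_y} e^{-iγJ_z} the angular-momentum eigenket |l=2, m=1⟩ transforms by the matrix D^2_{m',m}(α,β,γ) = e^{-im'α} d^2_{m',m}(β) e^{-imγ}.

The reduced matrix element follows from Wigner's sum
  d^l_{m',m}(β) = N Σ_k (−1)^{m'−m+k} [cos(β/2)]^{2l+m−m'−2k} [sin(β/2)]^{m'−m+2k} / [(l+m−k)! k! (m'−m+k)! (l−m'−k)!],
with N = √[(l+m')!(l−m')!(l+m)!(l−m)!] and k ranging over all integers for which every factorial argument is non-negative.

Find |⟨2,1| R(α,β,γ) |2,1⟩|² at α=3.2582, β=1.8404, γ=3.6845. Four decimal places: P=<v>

P=0.3161

D^2_{1,1}(3.2582,1.8404,3.6845) = e^{-i·1·3.2582}·d^2_{1,1}(1.8404)·e^{-i·1·3.6845}. Compute d first:
c=cos(1.8404/2)=0.605661, s=sin(1.8404/2)=0.795723; N=√[6·1·6·1]=6.000000
The bounds max(0,m−m')=0 and min(l+m,l−m')=1 give 2 terms
  k=0: (−1)^0·6.0000/(6)·0.6057^4·0.7957^0 = +0.134561
  k=1: (−1)^1·6.0000/(2)·0.6057^2·0.7957^2 = -0.696793
d^2_{1,1}(1.8404) = +0.134561 -0.696793 = -0.562233
|D^2_{1,1}|² = |d^2_{1,1}(β)|² = (-0.562233)² = 0.316106 (the z-rotation phases have unit modulus)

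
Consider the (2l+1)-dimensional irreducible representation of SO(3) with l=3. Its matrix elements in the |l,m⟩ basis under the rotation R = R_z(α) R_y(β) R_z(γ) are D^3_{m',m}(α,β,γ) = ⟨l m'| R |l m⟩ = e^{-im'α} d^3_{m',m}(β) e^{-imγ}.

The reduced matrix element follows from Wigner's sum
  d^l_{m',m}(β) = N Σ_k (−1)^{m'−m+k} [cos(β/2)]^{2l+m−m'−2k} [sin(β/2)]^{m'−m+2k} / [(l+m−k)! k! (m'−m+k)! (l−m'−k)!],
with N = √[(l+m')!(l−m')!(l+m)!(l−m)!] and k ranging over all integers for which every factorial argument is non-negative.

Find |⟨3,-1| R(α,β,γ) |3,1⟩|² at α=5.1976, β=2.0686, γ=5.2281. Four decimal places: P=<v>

D^3_{-1,1}(5.1976,2.0686,5.2281) = e^{-i·-1·5.1976}·d^3_{-1,1}(2.0686)·e^{-i·1·5.2281}. Compute d first:
c=cos(2.0686/2)=0.511128, s=sin(2.0686/2)=0.859505; N=√[2·24·24·2]=48.000000
k∈{2,3,4} keeps every argument non-negative
  k=2: (−1)^0·48.0000/(8)·0.5111^4·0.8595^2 = +0.302528
  k=3: (−1)^1·48.0000/(6)·0.5111^2·0.8595^4 = -1.140623
  k=4: (−1)^2·48.0000/(48)·0.5111^0·0.8595^6 = +0.403171
d^3_{-1,1}(2.0686) = +0.302528 -1.140623 +0.403171 = -0.434923
|D^3_{-1,1}|² = |d^3_{-1,1}(β)|² = (-0.434923)² = 0.189158 (the z-rotation phases have unit modulus)

P=0.1892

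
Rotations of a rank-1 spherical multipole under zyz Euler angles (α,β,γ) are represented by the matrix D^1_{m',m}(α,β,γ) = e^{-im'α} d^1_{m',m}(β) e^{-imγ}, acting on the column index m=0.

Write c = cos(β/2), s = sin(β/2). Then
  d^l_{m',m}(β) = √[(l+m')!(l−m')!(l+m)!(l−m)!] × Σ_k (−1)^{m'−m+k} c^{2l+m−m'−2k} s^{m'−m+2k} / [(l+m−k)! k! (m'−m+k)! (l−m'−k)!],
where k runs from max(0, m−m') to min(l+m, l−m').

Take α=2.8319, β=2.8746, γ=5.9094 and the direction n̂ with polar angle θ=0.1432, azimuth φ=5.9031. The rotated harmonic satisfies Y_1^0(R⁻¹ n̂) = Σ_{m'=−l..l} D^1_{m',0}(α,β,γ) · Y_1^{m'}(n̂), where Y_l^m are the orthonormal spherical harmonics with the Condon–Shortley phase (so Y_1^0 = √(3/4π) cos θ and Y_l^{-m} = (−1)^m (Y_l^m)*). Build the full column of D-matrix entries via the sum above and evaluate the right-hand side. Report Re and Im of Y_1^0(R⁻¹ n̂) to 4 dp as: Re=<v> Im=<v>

Re=-0.4848 Im=0.0000

Need the full column D^1_{m',0} for m'=−1..1 at α=2.8319, β=2.8746, γ=5.9094.
cos(β/2)=0.133100, sin(β/2)=0.991103
d^1_{-1,0}: single k=1 term ⇒ +0.186557;  D = -0.177682+0.056856i
d^1_{0,0}: k∈[0..1] ⇒ +0.017716 -0.982284 = -0.964569;  D = -0.964569+0.000000i
d^1_{1,0}: single k=0 term ⇒ -0.186557;  D = +0.177682+0.056856i
Y_1^{m'}(θ=0.1432,φ=5.9031) and Σ D·Y over m':
  (-0.1777+0.0569i)·(+0.0458+0.0183i)  (-0.9646+0.0000i)·(+0.4836+0.0000i)  (+0.1777+0.0569i)·(-0.0458+0.0183i)
Y_1^0(R⁻¹ n̂) = -0.484818+0.000000i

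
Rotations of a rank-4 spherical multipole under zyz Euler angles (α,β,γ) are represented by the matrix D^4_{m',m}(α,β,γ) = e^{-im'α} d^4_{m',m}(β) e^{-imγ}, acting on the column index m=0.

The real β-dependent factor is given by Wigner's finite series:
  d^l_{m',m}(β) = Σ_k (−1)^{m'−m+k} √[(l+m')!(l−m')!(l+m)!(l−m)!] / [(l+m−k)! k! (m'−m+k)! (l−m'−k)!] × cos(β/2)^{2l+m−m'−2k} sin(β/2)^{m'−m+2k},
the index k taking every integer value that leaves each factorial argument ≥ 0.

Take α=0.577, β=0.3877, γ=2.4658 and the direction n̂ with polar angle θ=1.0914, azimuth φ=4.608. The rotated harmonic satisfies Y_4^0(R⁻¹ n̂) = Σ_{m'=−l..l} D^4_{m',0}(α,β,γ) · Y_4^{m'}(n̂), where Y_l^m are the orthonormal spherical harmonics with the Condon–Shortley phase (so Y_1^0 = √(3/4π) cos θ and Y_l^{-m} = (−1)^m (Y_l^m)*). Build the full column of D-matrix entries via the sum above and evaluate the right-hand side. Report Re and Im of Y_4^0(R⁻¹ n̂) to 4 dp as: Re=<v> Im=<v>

Need the full column D^4_{m',0} for m'=−4..4 at α=0.577, β=0.3877, γ=2.4658.
cos(β/2)=0.981270, sin(β/2)=0.192638
d^4_{-4,0}: single k=4 term ⇒ +0.010682;  D = -0.007181+0.007909i
d^4_{-3,0}: k∈[3..4] ⇒ +0.076954 -0.002966 = +0.073989;  D = -0.011803+0.073041i
d^4_{-2,0}: k∈[2..4] ⇒ +0.314295 -0.032301 +0.000467 = +0.282461;  D = +0.114349+0.258279i
d^4_{-1,0}: k∈[1..4] ⇒ +0.754704 -0.174516 +0.006726 -0.000043 = +0.586870;  D = +0.491858+0.320145i
d^4_{0,0}: k∈[0..4] ⇒ +0.859622 -0.530073 +0.045965 -0.000787 +0.000002 = +0.374729;  D = +0.374729+0.000000i
d^4_{1,0}: k∈[0..3] ⇒ -0.754704 +0.174516 -0.006726 +0.000043 = -0.586870;  D = -0.491858+0.320145i
d^4_{2,0}: k∈[0..2] ⇒ +0.314295 -0.032301 +0.000467 = +0.282461;  D = +0.114349-0.258279i
d^4_{3,0}: k∈[0..1] ⇒ -0.076954 +0.002966 = -0.073989;  D = +0.011803+0.073041i
d^4_{4,0}: single k=0 term ⇒ +0.010682;  D = -0.007181-0.007909i
Y_4^{m'}(θ=1.0914,φ=4.608) and Σ D·Y over m':
  (-0.0072+0.0079i)·(+0.2507+0.1112i)  (-0.0118+0.0730i)·(+0.1242-0.3837i)  (+0.1143+0.2583i)·(-0.1260-0.0267i)  (+0.4919+0.3201i)·(+0.0305-0.2909i)  (+0.3747+0.0000i)·(-0.1902+0.0000i)  (-0.4919+0.3201i)·(-0.0305-0.2909i)  (+0.1143-0.2583i)·(-0.1260+0.0267i)  (+0.0118+0.0730i)·(-0.1242-0.3837i)  (-0.0072-0.0079i)·(+0.2507-0.1112i)
Y_4^0(R⁻¹ n̂) = +0.177687+0.000000i

Re=0.1777 Im=0.0000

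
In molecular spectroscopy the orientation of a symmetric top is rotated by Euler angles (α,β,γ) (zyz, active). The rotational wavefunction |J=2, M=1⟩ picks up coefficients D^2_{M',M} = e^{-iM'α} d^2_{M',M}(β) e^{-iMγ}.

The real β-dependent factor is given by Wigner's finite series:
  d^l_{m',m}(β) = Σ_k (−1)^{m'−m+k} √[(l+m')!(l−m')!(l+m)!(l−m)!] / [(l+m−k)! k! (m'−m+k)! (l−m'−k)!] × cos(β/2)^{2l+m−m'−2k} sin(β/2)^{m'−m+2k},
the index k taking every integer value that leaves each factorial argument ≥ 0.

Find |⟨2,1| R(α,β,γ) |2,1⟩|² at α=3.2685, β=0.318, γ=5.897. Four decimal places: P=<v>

P=0.7694

D^2_{1,1}(3.2685,0.318,5.897) = e^{-i·1·3.2685}·d^2_{1,1}(0.318)·e^{-i·1·5.897}. Compute d first:
With c≡cos(β/2)=0.987386 and s≡sin(β/2)=0.158331, N=[6·1·6·1]^{1/2}=6.000000
k∈{0,1} keeps every argument non-negative
  k=0: (−1)^0·6.0000/(6)·0.9874^4·0.1583^0 = +0.950491
  k=1: (−1)^1·6.0000/(2)·0.9874^2·0.1583^2 = -0.073321
d^2_{1,1}(0.318) = +0.950491 -0.073321 = +0.877170
|D^2_{1,1}|² = |d^2_{1,1}(β)|² = (+0.877170)² = 0.769428 (the z-rotation phases have unit modulus)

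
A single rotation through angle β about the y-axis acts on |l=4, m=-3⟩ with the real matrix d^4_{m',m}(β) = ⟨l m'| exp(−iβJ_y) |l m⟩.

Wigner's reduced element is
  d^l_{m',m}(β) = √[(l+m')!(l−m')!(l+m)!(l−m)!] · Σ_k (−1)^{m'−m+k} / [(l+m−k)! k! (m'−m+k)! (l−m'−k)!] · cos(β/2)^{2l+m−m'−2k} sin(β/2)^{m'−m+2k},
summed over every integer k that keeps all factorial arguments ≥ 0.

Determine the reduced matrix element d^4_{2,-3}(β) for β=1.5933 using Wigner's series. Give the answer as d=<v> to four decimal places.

d=-0.4669

d^4_{2,-3}(β=1.5933) via Wigner's sum:
c=cos(1.5933/2)=0.699106, s=sin(1.5933/2)=0.715018; N=√[720·2·1·5040]=2693.993318
The bounds max(0,m−m')=0 and min(l+m,l−m')=1 give 2 terms
  k=0: (−1)^5·2693.9933/(240)·0.6991^3·0.7150^5 = -0.716802
  k=1: (−1)^6·2693.9933/(720)·0.6991^1·0.7150^7 = +0.249935
d^4_{2,-3}(1.5933) = -0.716802 +0.249935 = -0.466868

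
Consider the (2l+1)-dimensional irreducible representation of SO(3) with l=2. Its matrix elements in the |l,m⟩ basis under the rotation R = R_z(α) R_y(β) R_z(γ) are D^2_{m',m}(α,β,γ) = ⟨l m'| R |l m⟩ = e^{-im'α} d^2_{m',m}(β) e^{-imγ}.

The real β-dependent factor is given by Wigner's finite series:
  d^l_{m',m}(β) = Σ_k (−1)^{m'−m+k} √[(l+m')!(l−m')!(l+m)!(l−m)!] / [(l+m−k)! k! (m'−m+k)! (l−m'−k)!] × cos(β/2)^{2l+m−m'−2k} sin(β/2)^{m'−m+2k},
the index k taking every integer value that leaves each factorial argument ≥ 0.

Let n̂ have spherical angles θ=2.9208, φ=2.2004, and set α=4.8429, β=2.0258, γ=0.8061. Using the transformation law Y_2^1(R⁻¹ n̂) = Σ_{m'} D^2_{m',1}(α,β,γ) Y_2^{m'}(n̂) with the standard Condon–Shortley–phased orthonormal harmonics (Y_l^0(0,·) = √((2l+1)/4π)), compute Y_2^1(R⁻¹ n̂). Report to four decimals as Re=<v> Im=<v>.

Re=-0.1166 Im=0.1515

Need the full column D^2_{m',1} for m'=−2..2 at α=4.8429, β=2.0258, γ=0.8061.
cos(β/2)=0.529403, sin(β/2)=0.848371
d^2_{-2,1}: single k=3 term ⇒ +0.646507;  D = -0.552819+0.335204i
d^2_{-1,1}: k∈[2..3] ⇒ +0.605152 -0.518015 = +0.087137;  D = -0.054492-0.067997i
d^2_{0,1}: k∈[1..2] ⇒ +0.308333 -0.791806 = -0.483473;  D = -0.334717+0.348871i
d^2_{1,1}: k∈[0..1] ⇒ +0.078550 -0.605152 = -0.526603;  D = -0.424207-0.312023i
d^2_{2,1}: single k=0 term ⇒ -0.251753;  D = +0.121508-0.220489i
Y_2^{m'}(θ=2.9208,φ=2.2004) and Σ D·Y over m':
  (-0.5528+0.3352i)·(-0.0057+0.0176i)  (-0.0545-0.0680i)·(+0.0972+0.1334i)  (-0.3347+0.3489i)·(+0.5854+0.0000i)  (-0.4242-0.3120i)·(-0.0972+0.1334i)  (+0.1215-0.2205i)·(-0.0057-0.0176i)
Y_2^1(R⁻¹ n̂) = -0.116649+0.151534i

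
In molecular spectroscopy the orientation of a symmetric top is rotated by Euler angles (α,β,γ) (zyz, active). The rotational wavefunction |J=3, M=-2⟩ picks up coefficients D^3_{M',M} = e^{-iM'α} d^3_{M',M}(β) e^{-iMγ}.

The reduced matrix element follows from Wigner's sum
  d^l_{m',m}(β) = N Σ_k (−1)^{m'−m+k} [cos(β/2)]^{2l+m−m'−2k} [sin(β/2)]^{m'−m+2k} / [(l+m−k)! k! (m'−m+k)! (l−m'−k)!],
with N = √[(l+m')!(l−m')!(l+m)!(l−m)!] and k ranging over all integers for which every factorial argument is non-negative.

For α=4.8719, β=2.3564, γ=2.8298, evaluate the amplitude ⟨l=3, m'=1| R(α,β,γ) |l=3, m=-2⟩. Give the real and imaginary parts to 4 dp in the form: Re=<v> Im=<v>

Split into d^3_{1,-2}(β=2.3564) × two z-phases.
c=cos(2.3564/2)=0.382588, s=sin(2.3564/2)=0.923919; N=√[24·2·1·120]=75.894664
Admissible k: 0..1 (factorial args all ≥0)
  k=0: (−1)^3·75.8947/(12)·0.3826^3·0.9239^3 = -0.279336
  k=1: (−1)^4·75.8947/(24)·0.3826^1·0.9239^5 = +0.814519
d^3_{1,-2}(2.3564) = -0.279336 +0.814519 = +0.535182
Phases: e^{-i·(1)·4.8719}=+0.158835+0.987305i, e^{-i·(-2)·2.8298}=+0.811790-0.583949i ⇒ D=+0.377559+0.379301i

Re=0.3776 Im=0.3793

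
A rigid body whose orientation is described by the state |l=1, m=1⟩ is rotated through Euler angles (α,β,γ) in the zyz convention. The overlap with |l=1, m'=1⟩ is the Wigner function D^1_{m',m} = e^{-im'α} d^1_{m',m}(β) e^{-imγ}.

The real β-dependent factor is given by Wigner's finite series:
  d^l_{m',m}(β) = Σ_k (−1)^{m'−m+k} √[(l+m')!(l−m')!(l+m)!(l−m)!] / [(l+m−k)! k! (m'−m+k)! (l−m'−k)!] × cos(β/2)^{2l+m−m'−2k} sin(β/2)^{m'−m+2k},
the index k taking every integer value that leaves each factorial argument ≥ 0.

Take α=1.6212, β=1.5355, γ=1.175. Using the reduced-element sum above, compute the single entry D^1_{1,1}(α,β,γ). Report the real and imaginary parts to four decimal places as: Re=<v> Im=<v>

Re=-0.4871 Im=-0.1753

D^1_{1,1}(1.6212,1.5355,1.175) = e^{-i·1·1.6212}·d^1_{1,1}(1.5355)·e^{-i·1·1.175}. Compute d first:
Half-angle: c=0.719475, s=0.694518. N=√(2·1·2·1)=2.000000
k: max(0,(1)−(1))=0 … min(1+(1),1−(1))=0
  k=0: (−1)^0·2.0000/(2)·0.7195^2·0.6945^0 = +0.517644
d^1_{1,1}(1.5355) = +0.517644
Phases: e^{-i·(1)·1.6212}=-0.050382-0.998730i, e^{-i·(1)·1.175}=+0.385543-0.922690i ⇒ D=-0.487074-0.175257i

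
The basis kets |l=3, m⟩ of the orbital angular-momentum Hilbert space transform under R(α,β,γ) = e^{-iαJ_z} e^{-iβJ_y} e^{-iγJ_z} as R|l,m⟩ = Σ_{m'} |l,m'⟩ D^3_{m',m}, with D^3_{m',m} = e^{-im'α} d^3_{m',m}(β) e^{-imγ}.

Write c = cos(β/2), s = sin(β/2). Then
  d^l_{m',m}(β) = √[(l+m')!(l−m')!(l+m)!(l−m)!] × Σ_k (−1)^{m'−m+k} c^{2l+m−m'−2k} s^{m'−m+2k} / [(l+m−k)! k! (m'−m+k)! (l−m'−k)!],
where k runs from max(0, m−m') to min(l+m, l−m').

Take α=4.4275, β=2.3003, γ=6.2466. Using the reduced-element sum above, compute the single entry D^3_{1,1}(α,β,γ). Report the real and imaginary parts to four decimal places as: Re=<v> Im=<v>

Re=-0.1624 Im=0.4876

D^3_{1,1}(4.4275,2.3003,6.2466) = e^{-i·1·4.4275}·d^3_{1,1}(2.3003)·e^{-i·1·6.2466}. Compute d first:
c=cos(2.3003/2)=0.408351, s=sin(2.3003/2)=0.912825; N=√[24·2·24·2]=48.000000
k: max(0,(1)−(1))=0 … min(3+(1),3−(1))=2
  k=0: (−1)^0·48.0000/(48)·0.4084^6·0.9128^0 = +0.004637
  k=1: (−1)^1·48.0000/(6)·0.4084^4·0.9128^2 = -0.185352
  k=2: (−1)^2·48.0000/(8)·0.4084^2·0.9128^4 = +0.694653
d^3_{1,1}(2.3003) = +0.004637 -0.185352 +0.694653 = +0.513937
Phases: e^{-i·(1)·4.4275}=-0.281051+0.959693i, e^{-i·(1)·6.2466}=+0.999331+0.036577i ⇒ D=-0.162387+0.487609i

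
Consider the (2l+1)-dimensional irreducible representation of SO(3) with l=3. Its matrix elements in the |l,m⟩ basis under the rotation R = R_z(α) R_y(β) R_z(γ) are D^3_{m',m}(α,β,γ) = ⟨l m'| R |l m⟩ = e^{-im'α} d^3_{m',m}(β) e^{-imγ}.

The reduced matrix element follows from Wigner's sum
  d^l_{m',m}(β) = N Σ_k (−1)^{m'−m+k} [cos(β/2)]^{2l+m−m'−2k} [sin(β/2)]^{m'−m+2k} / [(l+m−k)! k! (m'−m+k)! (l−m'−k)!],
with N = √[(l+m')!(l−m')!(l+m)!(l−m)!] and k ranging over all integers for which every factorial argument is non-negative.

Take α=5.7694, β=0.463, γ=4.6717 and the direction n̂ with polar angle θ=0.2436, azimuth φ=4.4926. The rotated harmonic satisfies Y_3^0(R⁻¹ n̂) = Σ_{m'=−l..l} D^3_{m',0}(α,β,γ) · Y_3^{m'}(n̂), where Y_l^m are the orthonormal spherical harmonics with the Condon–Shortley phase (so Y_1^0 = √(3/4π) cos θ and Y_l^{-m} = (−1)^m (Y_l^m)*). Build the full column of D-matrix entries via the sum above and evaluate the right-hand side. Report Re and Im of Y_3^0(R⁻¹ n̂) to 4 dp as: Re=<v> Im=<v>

Need the full column D^3_{m',0} for m'=−3..3 at α=5.7694, β=0.463, γ=4.6717.
cos(β/2)=0.973323, sin(β/2)=0.229438
d^3_{-3,0}: single k=3 term ⇒ +0.049806;  D = +0.001466-0.049784i
d^3_{-2,0}: k∈[2..3] ⇒ +0.258773 -0.014379 = +0.244394;  D = +0.126327-0.209212i
d^3_{-1,0}: k∈[1..3] ⇒ +0.694290 -0.115739 +0.002144 = +0.580696;  D = +0.505722-0.285399i
d^3_{0,0}: k∈[0..3] ⇒ +0.850242 -0.425207 +0.023627 -0.000146 = +0.448517;  D = +0.448517+0.000000i
d^3_{1,0}: k∈[0..2] ⇒ -0.694290 +0.115739 -0.002144 = -0.580696;  D = -0.505722-0.285399i
d^3_{2,0}: k∈[0..1] ⇒ +0.258773 -0.014379 = +0.244394;  D = +0.126327+0.209212i
d^3_{3,0}: single k=0 term ⇒ -0.049806;  D = -0.001466-0.049784i
Y_3^{m'}(θ=0.2436,φ=4.4926) and Σ D·Y over m':
  (+0.0015-0.0498i)·(+0.0036-0.0046i)  (+0.1263-0.2092i)·(-0.0522-0.0246i)  (+0.5057-0.2854i)·(-0.0630+0.2822i)  (+0.4485+0.0000i)·(+0.6190+0.0000i)  (-0.5057-0.2854i)·(+0.0630+0.2822i)  (+0.1263+0.2092i)·(-0.0522+0.0246i)  (-0.0015-0.0498i)·(-0.0036-0.0046i)
Y_3^0(R⁻¹ n̂) = +0.351007-0.000000i

Re=0.3510 Im=0.0000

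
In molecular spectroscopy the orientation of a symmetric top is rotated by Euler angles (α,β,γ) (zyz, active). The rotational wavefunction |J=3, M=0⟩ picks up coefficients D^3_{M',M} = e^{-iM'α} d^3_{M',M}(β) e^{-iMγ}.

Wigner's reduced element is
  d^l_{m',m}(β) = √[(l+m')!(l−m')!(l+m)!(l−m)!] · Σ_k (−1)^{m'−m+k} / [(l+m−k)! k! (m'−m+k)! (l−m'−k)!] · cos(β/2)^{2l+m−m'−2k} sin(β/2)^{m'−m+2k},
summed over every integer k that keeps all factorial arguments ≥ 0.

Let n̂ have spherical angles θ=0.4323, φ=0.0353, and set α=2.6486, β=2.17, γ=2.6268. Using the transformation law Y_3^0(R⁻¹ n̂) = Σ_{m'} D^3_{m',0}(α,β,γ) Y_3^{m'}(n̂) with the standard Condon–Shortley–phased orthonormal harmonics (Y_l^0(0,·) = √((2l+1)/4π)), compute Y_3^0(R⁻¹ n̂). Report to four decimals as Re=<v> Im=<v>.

Re=-0.0871 Im=0.0000

Need the full column D^3_{m',0} for m'=−3..3 at α=2.6486, β=2.17, γ=2.6268.
cos(β/2)=0.466913, sin(β/2)=0.884303
d^3_{-3,0}: single k=3 term ⇒ +0.314794;  D = -0.028863+0.313468i
d^3_{-2,0}: k∈[2..3] ⇒ +0.203566 -0.730192 = -0.526626;  D = -0.290720+0.439109i
d^3_{-1,0}: k∈[1..3] ⇒ +0.067978 -0.731514 +0.874647 = +0.211111;  D = -0.185972+0.099911i
d^3_{0,0}: k∈[0..3] ⇒ +0.010361 -0.334494 +1.199828 -0.478198 = +0.397498;  D = +0.397498+0.000000i
d^3_{1,0}: k∈[0..2] ⇒ -0.067978 +0.731514 -0.874647 = -0.211111;  D = +0.185972+0.099911i
d^3_{2,0}: k∈[0..1] ⇒ +0.203566 -0.730192 = -0.526626;  D = -0.290720-0.439109i
d^3_{3,0}: single k=0 term ⇒ -0.314794;  D = +0.028863+0.313468i
Y_3^{m'}(θ=0.4323,φ=0.0353) and Σ D·Y over m':
  (-0.0289+0.3135i)·(+0.0305-0.0032i)  (-0.2907+0.4391i)·(+0.1625-0.0115i)  (-0.1860+0.0999i)·(+0.4225-0.0149i)  (+0.3975+0.0000i)·(+0.3803+0.0000i)  (+0.1860+0.0999i)·(-0.4225-0.0149i)  (-0.2907-0.4391i)·(+0.1625+0.0115i)  (+0.0289+0.3135i)·(-0.0305-0.0032i)
Y_3^0(R⁻¹ n̂) = -0.087103-0.000000i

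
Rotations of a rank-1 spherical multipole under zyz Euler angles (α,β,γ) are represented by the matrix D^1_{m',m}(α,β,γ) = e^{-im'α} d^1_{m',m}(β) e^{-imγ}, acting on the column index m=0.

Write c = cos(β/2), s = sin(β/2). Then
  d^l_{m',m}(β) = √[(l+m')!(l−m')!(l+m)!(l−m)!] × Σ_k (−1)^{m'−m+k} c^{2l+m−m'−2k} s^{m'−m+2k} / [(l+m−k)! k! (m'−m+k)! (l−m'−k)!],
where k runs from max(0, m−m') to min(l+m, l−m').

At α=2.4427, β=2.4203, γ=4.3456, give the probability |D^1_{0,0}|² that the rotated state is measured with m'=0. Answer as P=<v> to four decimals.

D^1_{0,0}(2.4427,2.4203,4.3456) = e^{-i·0·2.4427}·d^1_{0,0}(2.4203)·e^{-i·0·4.3456}. Compute d first:
c=cos(2.4203/2)=0.352879, s=sin(2.4203/2)=0.935669; N=√[1·1·1·1]=1.000000
k∈{0,1} keeps every argument non-negative
  k=0: (−1)^0·1.0000/(1)·0.3529^2·0.9357^0 = +0.124524
  k=1: (−1)^1·1.0000/(1)·0.3529^0·0.9357^2 = -0.875476
d^1_{0,0}(2.4203) = +0.124524 -0.875476 = -0.750953
|D^1_{0,0}|² = |d^1_{0,0}(β)|² = (-0.750953)² = 0.563930 (the z-rotation phases have unit modulus)

P=0.5639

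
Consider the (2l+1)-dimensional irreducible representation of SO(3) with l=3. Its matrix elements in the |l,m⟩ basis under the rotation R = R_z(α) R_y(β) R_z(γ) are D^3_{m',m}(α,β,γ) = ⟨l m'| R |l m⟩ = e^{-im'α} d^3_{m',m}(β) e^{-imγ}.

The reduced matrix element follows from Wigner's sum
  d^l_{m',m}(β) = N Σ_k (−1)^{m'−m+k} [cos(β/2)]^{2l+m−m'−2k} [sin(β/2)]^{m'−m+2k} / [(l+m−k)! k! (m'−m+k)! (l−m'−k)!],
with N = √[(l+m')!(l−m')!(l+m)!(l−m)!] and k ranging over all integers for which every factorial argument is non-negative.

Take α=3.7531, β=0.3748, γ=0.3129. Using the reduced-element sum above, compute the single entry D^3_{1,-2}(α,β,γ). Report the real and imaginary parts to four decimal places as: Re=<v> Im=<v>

Re=0.0381 Im=0.0005

Split into d^3_{1,-2}(β=0.3748) × two z-phases.
Half-angle: c=0.982492, s=0.186305. N=√(24·2·1·120)=75.894664
Admissible k: 0..1 (factorial args all ≥0)
  k=0: (−1)^3·75.8947/(12)·0.9825^3·0.1863^3 = -0.038787
  k=1: (−1)^4·75.8947/(24)·0.9825^1·0.1863^5 = +0.000697
d^3_{1,-2}(0.3748) = -0.038787 +0.000697 = -0.038090
Attach z-rotation phases: D = e^{-i(1)(3.7531)}·(-0.038090)·e^{-i(-2)(0.3129)} = +0.038086+0.000544i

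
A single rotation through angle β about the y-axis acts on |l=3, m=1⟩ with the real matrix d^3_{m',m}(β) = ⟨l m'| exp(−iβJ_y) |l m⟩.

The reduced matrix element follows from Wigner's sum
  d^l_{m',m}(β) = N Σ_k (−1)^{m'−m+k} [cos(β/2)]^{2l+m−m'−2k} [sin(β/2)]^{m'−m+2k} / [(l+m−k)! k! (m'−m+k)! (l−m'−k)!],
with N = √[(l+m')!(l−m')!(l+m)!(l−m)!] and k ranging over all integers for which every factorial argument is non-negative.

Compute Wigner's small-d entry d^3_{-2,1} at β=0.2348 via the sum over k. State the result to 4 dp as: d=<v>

d=0.0099

d^3_{-2,1}(β=0.2348) via Wigner's sum:
Half-angle: c=0.993117, s=0.117131. N=√(1·120·24·2)=75.894664
The bounds max(0,m−m')=3 and min(l+m,l−m')=4 give 2 terms
  k=3: (−1)^0·75.8947/(12)·0.9931^3·0.1171^3 = +0.009955
  k=4: (−1)^1·75.8947/(24)·0.9931^1·0.1171^5 = -0.000069
d^3_{-2,1}(0.2348) = +0.009955 -0.000069 = +0.009886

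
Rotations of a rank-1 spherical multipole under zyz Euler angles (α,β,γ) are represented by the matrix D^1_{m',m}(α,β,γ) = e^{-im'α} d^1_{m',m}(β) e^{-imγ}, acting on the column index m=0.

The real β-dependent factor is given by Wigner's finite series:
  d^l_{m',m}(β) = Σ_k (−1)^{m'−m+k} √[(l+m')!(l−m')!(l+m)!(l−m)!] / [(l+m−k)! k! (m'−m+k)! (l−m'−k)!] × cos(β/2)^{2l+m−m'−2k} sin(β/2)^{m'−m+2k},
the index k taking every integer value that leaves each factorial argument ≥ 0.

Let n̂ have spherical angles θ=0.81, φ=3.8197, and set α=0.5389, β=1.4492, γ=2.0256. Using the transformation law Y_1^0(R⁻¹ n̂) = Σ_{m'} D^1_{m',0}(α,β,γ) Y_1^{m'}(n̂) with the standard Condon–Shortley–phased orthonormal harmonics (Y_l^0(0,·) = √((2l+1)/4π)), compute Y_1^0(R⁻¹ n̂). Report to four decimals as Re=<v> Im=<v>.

Re=-0.3070 Im=0.0000

Need the full column D^1_{m',0} for m'=−1..1 at α=0.5389, β=1.4492, γ=2.0256.
cos(β/2)=0.748765, sin(β/2)=0.662836
d^1_{-1,0}: single k=1 term ⇒ +0.701886;  D = +0.602410+0.360202i
d^1_{0,0}: k∈[0..1] ⇒ +0.560648 -0.439352 = +0.121297;  D = +0.121297+0.000000i
d^1_{1,0}: single k=0 term ⇒ -0.701886;  D = -0.602410+0.360202i
Y_1^{m'}(θ=0.81,φ=3.8197) and Σ D·Y over m':
  (+0.6024+0.3602i)·(-0.1949+0.1570i)  (+0.1213+0.0000i)·(+0.3369+0.0000i)  (-0.6024+0.3602i)·(+0.1949+0.1570i)
Y_1^0(R⁻¹ n̂) = -0.307014+0.000000i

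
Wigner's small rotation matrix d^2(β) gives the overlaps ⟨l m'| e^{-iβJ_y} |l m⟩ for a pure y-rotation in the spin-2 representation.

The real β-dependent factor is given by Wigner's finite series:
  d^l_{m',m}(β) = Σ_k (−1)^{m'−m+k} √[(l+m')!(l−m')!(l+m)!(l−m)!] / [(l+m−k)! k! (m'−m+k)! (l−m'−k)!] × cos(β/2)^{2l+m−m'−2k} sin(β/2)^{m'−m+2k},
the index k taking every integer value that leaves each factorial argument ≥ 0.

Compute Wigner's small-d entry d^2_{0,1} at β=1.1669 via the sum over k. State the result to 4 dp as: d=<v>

d=0.4426

d^2_{0,1}(β=1.1669) via Wigner's sum:
Half-angle: c=0.834567, s=0.550906. N=√(2·2·6·1)=4.898979
The bounds max(0,m−m')=1 and min(l+m,l−m')=2 give 2 terms
  k=1: (−1)^0·4.8990/(2)·0.8346^3·0.5509^1 = +0.784399
  k=2: (−1)^1·4.8990/(2)·0.8346^1·0.5509^3 = -0.341799
d^2_{0,1}(1.1669) = +0.784399 -0.341799 = +0.442600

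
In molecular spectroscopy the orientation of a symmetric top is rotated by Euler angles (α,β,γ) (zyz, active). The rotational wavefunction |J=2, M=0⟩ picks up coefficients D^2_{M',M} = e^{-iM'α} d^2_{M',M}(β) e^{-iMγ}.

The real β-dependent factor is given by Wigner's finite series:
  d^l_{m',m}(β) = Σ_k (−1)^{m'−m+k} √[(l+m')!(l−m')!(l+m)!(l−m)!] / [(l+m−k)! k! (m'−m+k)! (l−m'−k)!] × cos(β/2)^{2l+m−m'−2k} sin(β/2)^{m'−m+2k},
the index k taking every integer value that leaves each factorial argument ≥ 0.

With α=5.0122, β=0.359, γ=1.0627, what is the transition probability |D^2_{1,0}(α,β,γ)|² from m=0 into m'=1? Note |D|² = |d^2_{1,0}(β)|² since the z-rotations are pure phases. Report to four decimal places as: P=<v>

Split into d^2_{1,0}(β=0.359) × two z-phases.
c=cos(0.359/2)=0.983933, s=sin(0.359/2)=0.178538; N=√[6·1·2·2]=4.898979
k: max(0,(0)−(1))=0 … min(2+(0),2−(1))=1
  k=0: (−1)^1·4.8990/(2)·0.9839^3·0.1785^1 = -0.416584
  k=1: (−1)^2·4.8990/(2)·0.9839^1·0.1785^3 = +0.013716
d^2_{1,0}(0.359) = -0.416584 +0.013716 = -0.402867
|D^2_{1,0}|² = |d^2_{1,0}(β)|² = (-0.402867)² = 0.162302 (the z-rotation phases have unit modulus)

P=0.1623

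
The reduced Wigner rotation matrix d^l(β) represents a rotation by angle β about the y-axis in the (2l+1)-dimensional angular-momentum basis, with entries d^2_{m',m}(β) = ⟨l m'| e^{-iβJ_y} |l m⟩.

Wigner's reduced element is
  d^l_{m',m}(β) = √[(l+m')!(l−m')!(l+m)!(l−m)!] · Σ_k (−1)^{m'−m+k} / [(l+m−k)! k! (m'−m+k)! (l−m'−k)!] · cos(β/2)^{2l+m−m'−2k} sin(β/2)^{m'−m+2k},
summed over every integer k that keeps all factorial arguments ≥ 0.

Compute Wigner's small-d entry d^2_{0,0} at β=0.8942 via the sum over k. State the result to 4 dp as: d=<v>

d^2_{0,0}(β=0.8942) via Wigner's sum:
c=cos(0.8942/2)=0.901705, s=sin(0.8942/2)=0.432352; N=√[2·2·2·2]=4.000000
Admissible k: 0..2 (factorial args all ≥0)
  k=0: (−1)^0·4.0000/(4)·0.9017^4·0.4324^0 = +0.661085
  k=1: (−1)^1·4.0000/(1)·0.9017^2·0.4324^2 = -0.607945
  k=2: (−1)^2·4.0000/(4)·0.9017^0·0.4324^4 = +0.034942
d^2_{0,0}(0.8942) = +0.661085 -0.607945 +0.034942 = +0.088082

d=0.0881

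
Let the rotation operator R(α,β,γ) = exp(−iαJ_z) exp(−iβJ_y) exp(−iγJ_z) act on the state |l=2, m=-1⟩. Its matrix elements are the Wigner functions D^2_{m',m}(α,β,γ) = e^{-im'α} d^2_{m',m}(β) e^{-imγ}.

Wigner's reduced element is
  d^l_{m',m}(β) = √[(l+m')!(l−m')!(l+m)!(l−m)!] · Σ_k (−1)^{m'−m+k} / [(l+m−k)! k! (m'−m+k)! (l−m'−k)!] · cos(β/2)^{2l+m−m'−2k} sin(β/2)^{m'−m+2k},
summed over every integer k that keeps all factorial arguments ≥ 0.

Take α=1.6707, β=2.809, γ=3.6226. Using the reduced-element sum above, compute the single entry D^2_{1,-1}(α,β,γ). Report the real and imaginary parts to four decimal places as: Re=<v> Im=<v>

First d^2_{1,-1}(β=2.809), then the phase factors e^{-i(1)α} and e^{-i(-1)γ}:
Half-angle: c=0.165531, s=0.986205. N=√(6·1·1·6)=6.000000
k∈{0,1} keeps every argument non-negative
  k=0: (−1)^2·6.0000/(2)·0.1655^2·0.9862^2 = +0.079949
  k=1: (−1)^3·6.0000/(6)·0.1655^0·0.9862^4 = -0.945950
d^2_{1,-1}(2.809) = +0.079949 -0.945950 = -0.866001
Attach z-rotation phases: D = e^{-i(1)(1.6707)}·(-0.866001)·e^{-i(-1)(3.6226)} = +0.322105-0.803869i

Re=0.3221 Im=-0.8039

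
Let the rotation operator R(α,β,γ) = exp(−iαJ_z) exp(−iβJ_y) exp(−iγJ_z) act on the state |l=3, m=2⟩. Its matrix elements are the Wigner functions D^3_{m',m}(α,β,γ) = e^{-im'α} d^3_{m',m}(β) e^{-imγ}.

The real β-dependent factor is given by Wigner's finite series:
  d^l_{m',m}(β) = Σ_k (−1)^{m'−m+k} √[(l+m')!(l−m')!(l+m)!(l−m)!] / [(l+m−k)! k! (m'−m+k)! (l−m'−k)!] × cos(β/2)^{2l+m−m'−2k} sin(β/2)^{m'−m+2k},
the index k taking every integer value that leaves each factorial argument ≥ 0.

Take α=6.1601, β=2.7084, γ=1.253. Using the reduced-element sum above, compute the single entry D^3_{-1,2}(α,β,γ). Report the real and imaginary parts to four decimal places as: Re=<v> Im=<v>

Re=0.4753 Im=0.2674

Split into d^3_{-1,2}(β=2.7084) × two z-phases.
With c≡cos(β/2)=0.214907 and s≡sin(β/2)=0.976635, N=[2·24·120·1]^{1/2}=75.894664
k: max(0,(2)−(-1))=3 … min(3+(2),3−(-1))=4
  k=3: (−1)^0·75.8947/(12)·0.2149^3·0.9766^3 = +0.058476
  k=4: (−1)^1·75.8947/(24)·0.2149^1·0.9766^5 = -0.603824
d^3_{-1,2}(2.7084) = +0.058476 -0.603824 = -0.545348
Phases: e^{-i·(-1)·6.1601}=+0.992435-0.122775i, e^{-i·(2)·1.253}=-0.804720-0.593655i ⇒ D=+0.475281+0.267419i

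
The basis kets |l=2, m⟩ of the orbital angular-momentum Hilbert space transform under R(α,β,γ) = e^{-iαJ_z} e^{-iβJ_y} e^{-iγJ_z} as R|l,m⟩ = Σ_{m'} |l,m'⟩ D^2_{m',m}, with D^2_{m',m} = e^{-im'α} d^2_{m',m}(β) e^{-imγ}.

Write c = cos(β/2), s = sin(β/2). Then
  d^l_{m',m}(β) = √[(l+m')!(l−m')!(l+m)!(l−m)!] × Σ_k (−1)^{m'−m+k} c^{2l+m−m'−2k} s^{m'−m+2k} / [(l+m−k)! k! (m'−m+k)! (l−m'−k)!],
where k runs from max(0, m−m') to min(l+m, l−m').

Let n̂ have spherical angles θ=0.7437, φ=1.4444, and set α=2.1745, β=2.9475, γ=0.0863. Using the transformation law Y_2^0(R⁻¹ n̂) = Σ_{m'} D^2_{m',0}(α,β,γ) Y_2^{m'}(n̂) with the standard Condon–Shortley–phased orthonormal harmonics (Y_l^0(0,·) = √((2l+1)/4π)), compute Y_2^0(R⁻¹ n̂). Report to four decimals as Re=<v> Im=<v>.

Need the full column D^2_{m',0} for m'=−2..2 at α=2.1745, β=2.9475, γ=0.0863.
cos(β/2)=0.096894, sin(β/2)=0.995295
d^2_{-2,0}: single k=2 term ⇒ +0.022781;  D = -0.008097-0.021293i
d^2_{-1,0}: k∈[1..2] ⇒ +0.002218 -0.234006 = -0.231789;  D = +0.131585-0.190817i
d^2_{0,0}: k∈[0..2] ⇒ +0.000088 -0.037201 +0.981311 = +0.944198;  D = +0.944198+0.000000i
d^2_{1,0}: k∈[0..1] ⇒ -0.002218 +0.234006 = +0.231789;  D = -0.131585-0.190817i
d^2_{2,0}: single k=0 term ⇒ +0.022781;  D = -0.008097+0.021293i
Y_2^{m'}(θ=0.7437,φ=1.4444) and Σ D·Y over m':
  (-0.0081-0.0213i)·(-0.1714-0.0443i)  (+0.1316-0.1908i)·(+0.0485-0.3819i)  (+0.9442+0.0000i)·(+0.1971+0.0000i)  (-0.1316-0.1908i)·(-0.0485-0.3819i)  (-0.0081+0.0213i)·(-0.1714+0.0443i)
Y_2^0(R⁻¹ n̂) = +0.054034+0.000000i

Re=0.0540 Im=0.0000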